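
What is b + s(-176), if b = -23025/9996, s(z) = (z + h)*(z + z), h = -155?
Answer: 388210309/3332 ≈ 1.1651e+5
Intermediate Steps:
s(z) = 2*z*(-155 + z) (s(z) = (z - 155)*(z + z) = (-155 + z)*(2*z) = 2*z*(-155 + z))
b = -7675/3332 (b = -23025*1/9996 = -7675/3332 ≈ -2.3034)
b + s(-176) = -7675/3332 + 2*(-176)*(-155 - 176) = -7675/3332 + 2*(-176)*(-331) = -7675/3332 + 116512 = 388210309/3332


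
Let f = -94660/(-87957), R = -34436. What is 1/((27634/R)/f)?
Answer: -1629855880/1215301869 ≈ -1.3411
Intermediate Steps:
f = 94660/87957 (f = -94660*(-1/87957) = 94660/87957 ≈ 1.0762)
1/((27634/R)/f) = 1/((27634/(-34436))/(94660/87957)) = 1/((27634*(-1/34436))*(87957/94660)) = 1/(-13817/17218*87957/94660) = 1/(-1215301869/1629855880) = -1629855880/1215301869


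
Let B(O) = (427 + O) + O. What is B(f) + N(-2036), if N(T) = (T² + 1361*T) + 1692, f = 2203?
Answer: 1380825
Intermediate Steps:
N(T) = 1692 + T² + 1361*T
B(O) = 427 + 2*O
B(f) + N(-2036) = (427 + 2*2203) + (1692 + (-2036)² + 1361*(-2036)) = (427 + 4406) + (1692 + 4145296 - 2770996) = 4833 + 1375992 = 1380825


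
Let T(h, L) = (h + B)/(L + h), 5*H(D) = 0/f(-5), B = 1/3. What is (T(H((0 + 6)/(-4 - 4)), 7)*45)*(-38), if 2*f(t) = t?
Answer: -570/7 ≈ -81.429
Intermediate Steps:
f(t) = t/2
B = ⅓ ≈ 0.33333
H(D) = 0 (H(D) = (0/(((½)*(-5))))/5 = (0/(-5/2))/5 = (0*(-⅖))/5 = (⅕)*0 = 0)
T(h, L) = (⅓ + h)/(L + h) (T(h, L) = (h + ⅓)/(L + h) = (⅓ + h)/(L + h))
(T(H((0 + 6)/(-4 - 4)), 7)*45)*(-38) = (((⅓ + 0)/(7 + 0))*45)*(-38) = (((⅓)/7)*45)*(-38) = (((⅐)*(⅓))*45)*(-38) = ((1/21)*45)*(-38) = (15/7)*(-38) = -570/7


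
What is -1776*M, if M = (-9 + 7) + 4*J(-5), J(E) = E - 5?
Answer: 74592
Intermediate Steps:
J(E) = -5 + E
M = -42 (M = (-9 + 7) + 4*(-5 - 5) = -2 + 4*(-10) = -2 - 40 = -42)
-1776*M = -1776*(-42) = 74592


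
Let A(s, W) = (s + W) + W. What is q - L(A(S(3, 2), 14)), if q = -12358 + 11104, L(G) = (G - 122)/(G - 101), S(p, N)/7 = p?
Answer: -65281/52 ≈ -1255.4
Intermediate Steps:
S(p, N) = 7*p
A(s, W) = s + 2*W (A(s, W) = (W + s) + W = s + 2*W)
L(G) = (-122 + G)/(-101 + G)
q = -1254
q - L(A(S(3, 2), 14)) = -1254 - (-122 + (7*3 + 2*14))/(-101 + (7*3 + 2*14)) = -1254 - (-122 + (21 + 28))/(-101 + (21 + 28)) = -1254 - (-122 + 49)/(-101 + 49) = -1254 - (-73)/(-52) = -1254 - (-1)*(-73)/52 = -1254 - 1*73/52 = -1254 - 73/52 = -65281/52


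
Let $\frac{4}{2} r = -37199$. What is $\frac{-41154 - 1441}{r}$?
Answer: $\frac{85190}{37199} \approx 2.2901$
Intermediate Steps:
$r = - \frac{37199}{2}$ ($r = \frac{1}{2} \left(-37199\right) = - \frac{37199}{2} \approx -18600.0$)
$\frac{-41154 - 1441}{r} = \frac{-41154 - 1441}{- \frac{37199}{2}} = \left(-42595\right) \left(- \frac{2}{37199}\right) = \frac{85190}{37199}$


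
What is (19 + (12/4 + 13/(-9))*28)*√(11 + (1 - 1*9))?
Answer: 563*√3/9 ≈ 108.35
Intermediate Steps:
(19 + (12/4 + 13/(-9))*28)*√(11 + (1 - 1*9)) = (19 + (12*(¼) + 13*(-⅑))*28)*√(11 + (1 - 9)) = (19 + (3 - 13/9)*28)*√(11 - 8) = (19 + (14/9)*28)*√3 = (19 + 392/9)*√3 = 563*√3/9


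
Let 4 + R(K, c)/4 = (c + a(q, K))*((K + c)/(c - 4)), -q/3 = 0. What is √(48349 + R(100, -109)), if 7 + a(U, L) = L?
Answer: √617098989/113 ≈ 219.84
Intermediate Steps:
q = 0 (q = -3*0 = 0)
a(U, L) = -7 + L
R(K, c) = -16 + 4*(K + c)*(-7 + K + c)/(-4 + c) (R(K, c) = -16 + 4*((c + (-7 + K))*((K + c)/(c - 4))) = -16 + 4*((-7 + K + c)*((K + c)/(-4 + c))) = -16 + 4*((K + c)*(-7 + K + c)/(-4 + c)) = -16 + 4*(K + c)*(-7 + K + c)/(-4 + c))
√(48349 + R(100, -109)) = √(48349 + 4*(16 + 100² + (-109)² - 11*(-109) - 7*100 + 2*100*(-109))/(-4 - 109)) = √(48349 + 4*(16 + 10000 + 11881 + 1199 - 700 - 21800)/(-113)) = √(48349 + 4*(-1/113)*596) = √(48349 - 2384/113) = √(5461053/113) = √617098989/113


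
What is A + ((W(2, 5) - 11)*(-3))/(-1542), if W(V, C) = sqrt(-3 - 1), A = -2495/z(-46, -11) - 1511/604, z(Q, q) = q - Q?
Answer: -80200315/1086596 + I/257 ≈ -73.809 + 0.0038911*I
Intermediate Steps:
A = -311973/4228 (A = -2495/(-11 - 1*(-46)) - 1511/604 = -2495/(-11 + 46) - 1511*1/604 = -2495/35 - 1511/604 = -2495*1/35 - 1511/604 = -499/7 - 1511/604 = -311973/4228 ≈ -73.787)
W(V, C) = 2*I (W(V, C) = sqrt(-4) = 2*I)
A + ((W(2, 5) - 11)*(-3))/(-1542) = -311973/4228 + ((2*I - 11)*(-3))/(-1542) = -311973/4228 + ((-11 + 2*I)*(-3))*(-1/1542) = -311973/4228 + (33 - 6*I)*(-1/1542) = -311973/4228 + (-11/514 + I/257) = -80200315/1086596 + I/257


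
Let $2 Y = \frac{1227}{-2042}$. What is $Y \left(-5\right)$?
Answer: $\frac{6135}{4084} \approx 1.5022$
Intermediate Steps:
$Y = - \frac{1227}{4084}$ ($Y = \frac{1227 \frac{1}{-2042}}{2} = \frac{1227 \left(- \frac{1}{2042}\right)}{2} = \frac{1}{2} \left(- \frac{1227}{2042}\right) = - \frac{1227}{4084} \approx -0.30044$)
$Y \left(-5\right) = \left(- \frac{1227}{4084}\right) \left(-5\right) = \frac{6135}{4084}$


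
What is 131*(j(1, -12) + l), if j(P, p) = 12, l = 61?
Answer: 9563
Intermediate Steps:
131*(j(1, -12) + l) = 131*(12 + 61) = 131*73 = 9563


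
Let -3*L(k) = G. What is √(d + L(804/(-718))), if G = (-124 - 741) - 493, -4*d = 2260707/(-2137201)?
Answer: √74477552019628659/12823206 ≈ 21.282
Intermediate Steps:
d = 2260707/8548804 (d = -2260707/(4*(-2137201)) = -2260707*(-1)/(4*2137201) = -¼*(-2260707/2137201) = 2260707/8548804 ≈ 0.26445)
G = -1358 (G = -865 - 493 = -1358)
L(k) = 1358/3 (L(k) = -⅓*(-1358) = 1358/3)
√(d + L(804/(-718))) = √(2260707/8548804 + 1358/3) = √(11616057953/25646412) = √74477552019628659/12823206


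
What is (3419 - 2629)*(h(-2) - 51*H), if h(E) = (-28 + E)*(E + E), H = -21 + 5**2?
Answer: -66360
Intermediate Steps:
H = 4 (H = -21 + 25 = 4)
h(E) = 2*E*(-28 + E) (h(E) = (-28 + E)*(2*E) = 2*E*(-28 + E))
(3419 - 2629)*(h(-2) - 51*H) = (3419 - 2629)*(2*(-2)*(-28 - 2) - 51*4) = 790*(2*(-2)*(-30) - 204) = 790*(120 - 204) = 790*(-84) = -66360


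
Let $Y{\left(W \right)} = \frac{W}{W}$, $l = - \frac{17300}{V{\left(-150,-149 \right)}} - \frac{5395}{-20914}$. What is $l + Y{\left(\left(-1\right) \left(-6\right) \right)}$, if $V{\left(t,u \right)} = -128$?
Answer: $\frac{45647469}{334624} \approx 136.41$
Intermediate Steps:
$l = \frac{45312845}{334624}$ ($l = - \frac{17300}{-128} - \frac{5395}{-20914} = \left(-17300\right) \left(- \frac{1}{128}\right) - - \frac{5395}{20914} = \frac{4325}{32} + \frac{5395}{20914} = \frac{45312845}{334624} \approx 135.41$)
$Y{\left(W \right)} = 1$
$l + Y{\left(\left(-1\right) \left(-6\right) \right)} = \frac{45312845}{334624} + 1 = \frac{45647469}{334624}$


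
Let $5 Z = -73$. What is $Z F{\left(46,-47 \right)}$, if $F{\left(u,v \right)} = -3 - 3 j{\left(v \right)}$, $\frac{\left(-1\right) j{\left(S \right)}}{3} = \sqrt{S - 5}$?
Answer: $\frac{219}{5} - \frac{1314 i \sqrt{13}}{5} \approx 43.8 - 947.54 i$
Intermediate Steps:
$Z = - \frac{73}{5}$ ($Z = \frac{1}{5} \left(-73\right) = - \frac{73}{5} \approx -14.6$)
$j{\left(S \right)} = - 3 \sqrt{-5 + S}$ ($j{\left(S \right)} = - 3 \sqrt{S - 5} = - 3 \sqrt{-5 + S}$)
$F{\left(u,v \right)} = -3 + 9 \sqrt{-5 + v}$ ($F{\left(u,v \right)} = -3 - 3 \left(- 3 \sqrt{-5 + v}\right) = -3 + 9 \sqrt{-5 + v}$)
$Z F{\left(46,-47 \right)} = - \frac{73 \left(-3 + 9 \sqrt{-5 - 47}\right)}{5} = - \frac{73 \left(-3 + 9 \sqrt{-52}\right)}{5} = - \frac{73 \left(-3 + 9 \cdot 2 i \sqrt{13}\right)}{5} = - \frac{73 \left(-3 + 18 i \sqrt{13}\right)}{5} = \frac{219}{5} - \frac{1314 i \sqrt{13}}{5}$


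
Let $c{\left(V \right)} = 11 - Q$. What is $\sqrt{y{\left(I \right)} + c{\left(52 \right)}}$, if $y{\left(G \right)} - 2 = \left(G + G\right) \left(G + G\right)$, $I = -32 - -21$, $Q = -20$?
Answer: $\sqrt{517} \approx 22.738$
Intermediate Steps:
$I = -11$ ($I = -32 + 21 = -11$)
$c{\left(V \right)} = 31$ ($c{\left(V \right)} = 11 - -20 = 11 + 20 = 31$)
$y{\left(G \right)} = 2 + 4 G^{2}$ ($y{\left(G \right)} = 2 + \left(G + G\right) \left(G + G\right) = 2 + 2 G 2 G = 2 + 4 G^{2}$)
$\sqrt{y{\left(I \right)} + c{\left(52 \right)}} = \sqrt{\left(2 + 4 \left(-11\right)^{2}\right) + 31} = \sqrt{\left(2 + 4 \cdot 121\right) + 31} = \sqrt{\left(2 + 484\right) + 31} = \sqrt{486 + 31} = \sqrt{517}$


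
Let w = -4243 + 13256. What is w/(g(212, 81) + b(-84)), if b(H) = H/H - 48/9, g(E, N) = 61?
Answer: 27039/170 ≈ 159.05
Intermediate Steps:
w = 9013
b(H) = -13/3 (b(H) = 1 - 48*⅑ = 1 - 16/3 = -13/3)
w/(g(212, 81) + b(-84)) = 9013/(61 - 13/3) = 9013/(170/3) = 9013*(3/170) = 27039/170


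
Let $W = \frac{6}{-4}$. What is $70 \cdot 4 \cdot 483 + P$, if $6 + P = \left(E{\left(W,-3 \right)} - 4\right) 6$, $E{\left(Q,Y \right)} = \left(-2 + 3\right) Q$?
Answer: $135201$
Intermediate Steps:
$W = - \frac{3}{2}$ ($W = 6 \left(- \frac{1}{4}\right) = - \frac{3}{2} \approx -1.5$)
$E{\left(Q,Y \right)} = Q$ ($E{\left(Q,Y \right)} = 1 Q = Q$)
$P = -39$ ($P = -6 + \left(- \frac{3}{2} - 4\right) 6 = -6 - 33 = -39$)
$70 \cdot 4 \cdot 483 + P = 70 \cdot 4 \cdot 483 - 39 = 280 \cdot 483 - 39 = 135240 - 39 = 135201$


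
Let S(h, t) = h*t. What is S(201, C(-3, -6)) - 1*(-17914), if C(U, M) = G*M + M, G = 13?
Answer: 1030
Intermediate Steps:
C(U, M) = 14*M (C(U, M) = 13*M + M = 14*M)
S(201, C(-3, -6)) - 1*(-17914) = 201*(14*(-6)) - 1*(-17914) = 201*(-84) + 17914 = -16884 + 17914 = 1030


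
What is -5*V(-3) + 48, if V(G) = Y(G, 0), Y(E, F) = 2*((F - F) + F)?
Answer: 48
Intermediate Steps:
Y(E, F) = 2*F (Y(E, F) = 2*(0 + F) = 2*F)
V(G) = 0 (V(G) = 2*0 = 0)
-5*V(-3) + 48 = -5*0 + 48 = 0 + 48 = 48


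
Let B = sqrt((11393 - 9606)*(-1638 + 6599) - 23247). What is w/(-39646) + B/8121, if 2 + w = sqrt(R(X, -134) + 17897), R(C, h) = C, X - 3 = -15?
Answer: 1/19823 - 7*sqrt(365)/39646 + 82*sqrt(1315)/8121 ≈ 0.36283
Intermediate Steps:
X = -12 (X = 3 - 15 = -12)
w = -2 + 7*sqrt(365) (w = -2 + sqrt(-12 + 17897) = -2 + sqrt(17885) = -2 + 7*sqrt(365) ≈ 131.73)
B = 82*sqrt(1315) (B = sqrt(1787*4961 - 23247) = sqrt(8865307 - 23247) = sqrt(8842060) = 82*sqrt(1315) ≈ 2973.6)
w/(-39646) + B/8121 = (-2 + 7*sqrt(365))/(-39646) + (82*sqrt(1315))/8121 = (-2 + 7*sqrt(365))*(-1/39646) + (82*sqrt(1315))*(1/8121) = (1/19823 - 7*sqrt(365)/39646) + 82*sqrt(1315)/8121 = 1/19823 - 7*sqrt(365)/39646 + 82*sqrt(1315)/8121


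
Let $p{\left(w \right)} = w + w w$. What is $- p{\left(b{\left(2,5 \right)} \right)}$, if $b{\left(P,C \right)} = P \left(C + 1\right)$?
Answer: $-156$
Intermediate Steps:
$b{\left(P,C \right)} = P \left(1 + C\right)$
$p{\left(w \right)} = w + w^{2}$
$- p{\left(b{\left(2,5 \right)} \right)} = - 2 \left(1 + 5\right) \left(1 + 2 \left(1 + 5\right)\right) = - 2 \cdot 6 \left(1 + 2 \cdot 6\right) = - 12 \left(1 + 12\right) = - 12 \cdot 13 = \left(-1\right) 156 = -156$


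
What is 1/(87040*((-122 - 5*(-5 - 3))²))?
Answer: 1/585256960 ≈ 1.7087e-9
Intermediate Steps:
1/(87040*((-122 - 5*(-5 - 3))²)) = 1/(87040*((-122 - 5*(-8))²)) = 1/(87040*((-122 + 40)²)) = 1/(87040*((-82)²)) = (1/87040)/6724 = (1/87040)*(1/6724) = 1/585256960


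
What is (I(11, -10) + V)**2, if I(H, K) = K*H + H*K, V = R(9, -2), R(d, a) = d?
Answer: 44521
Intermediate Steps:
V = 9
I(H, K) = 2*H*K (I(H, K) = H*K + H*K = 2*H*K)
(I(11, -10) + V)**2 = (2*11*(-10) + 9)**2 = (-220 + 9)**2 = (-211)**2 = 44521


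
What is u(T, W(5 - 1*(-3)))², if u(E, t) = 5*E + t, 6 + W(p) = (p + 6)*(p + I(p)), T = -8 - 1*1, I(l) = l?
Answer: 29929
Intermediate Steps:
T = -9 (T = -8 - 1 = -9)
W(p) = -6 + 2*p*(6 + p) (W(p) = -6 + (p + 6)*(p + p) = -6 + (6 + p)*(2*p) = -6 + 2*p*(6 + p))
u(E, t) = t + 5*E
u(T, W(5 - 1*(-3)))² = ((-6 + 2*(5 - 1*(-3))² + 12*(5 - 1*(-3))) + 5*(-9))² = ((-6 + 2*(5 + 3)² + 12*(5 + 3)) - 45)² = ((-6 + 2*8² + 12*8) - 45)² = ((-6 + 2*64 + 96) - 45)² = ((-6 + 128 + 96) - 45)² = (218 - 45)² = 173² = 29929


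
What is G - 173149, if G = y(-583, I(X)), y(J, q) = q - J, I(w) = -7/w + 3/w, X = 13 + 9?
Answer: -1898228/11 ≈ -1.7257e+5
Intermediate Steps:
X = 22
I(w) = -4/w
G = 6411/11 (G = -4/22 - 1*(-583) = -4*1/22 + 583 = -2/11 + 583 = 6411/11 ≈ 582.82)
G - 173149 = 6411/11 - 173149 = -1898228/11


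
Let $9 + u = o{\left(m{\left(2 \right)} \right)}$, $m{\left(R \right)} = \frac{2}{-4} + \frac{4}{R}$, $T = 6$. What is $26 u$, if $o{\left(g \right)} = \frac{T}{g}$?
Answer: $-130$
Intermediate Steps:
$m{\left(R \right)} = - \frac{1}{2} + \frac{4}{R}$ ($m{\left(R \right)} = 2 \left(- \frac{1}{4}\right) + \frac{4}{R} = - \frac{1}{2} + \frac{4}{R}$)
$o{\left(g \right)} = \frac{6}{g}$
$u = -5$ ($u = -9 + \frac{6}{\frac{1}{2} \cdot \frac{1}{2} \left(8 - 2\right)} = -9 + \frac{6}{\frac{1}{2} \cdot \frac{1}{2} \cdot 6} = -9 + \frac{6}{\frac{3}{2}} = -9 + 6 \cdot \frac{2}{3} = -9 + 4 = -5$)
$26 u = 26 \left(-5\right) = -130$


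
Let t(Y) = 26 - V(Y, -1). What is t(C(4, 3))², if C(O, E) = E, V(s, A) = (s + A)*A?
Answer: 784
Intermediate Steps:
V(s, A) = A*(A + s) (V(s, A) = (A + s)*A = A*(A + s))
t(Y) = 25 + Y (t(Y) = 26 - (-1)*(-1 + Y) = 26 - (1 - Y) = 26 + (-1 + Y) = 25 + Y)
t(C(4, 3))² = (25 + 3)² = 28² = 784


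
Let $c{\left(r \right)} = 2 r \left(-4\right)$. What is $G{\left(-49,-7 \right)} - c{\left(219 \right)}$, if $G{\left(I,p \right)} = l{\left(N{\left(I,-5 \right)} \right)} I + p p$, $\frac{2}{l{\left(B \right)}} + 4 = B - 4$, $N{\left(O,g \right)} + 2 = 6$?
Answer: $\frac{3651}{2} \approx 1825.5$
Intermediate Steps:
$N{\left(O,g \right)} = 4$ ($N{\left(O,g \right)} = -2 + 6 = 4$)
$l{\left(B \right)} = \frac{2}{-8 + B}$ ($l{\left(B \right)} = \frac{2}{-4 + \left(B - 4\right)} = \frac{2}{-4 + \left(-4 + B\right)} = \frac{2}{-8 + B}$)
$c{\left(r \right)} = - 8 r$
$G{\left(I,p \right)} = p^{2} - \frac{I}{2}$ ($G{\left(I,p \right)} = \frac{2}{-8 + 4} I + p p = \frac{2}{-4} I + p^{2} = 2 \left(- \frac{1}{4}\right) I + p^{2} = - \frac{I}{2} + p^{2} = p^{2} - \frac{I}{2}$)
$G{\left(-49,-7 \right)} - c{\left(219 \right)} = \left(\left(-7\right)^{2} - - \frac{49}{2}\right) - \left(-8\right) 219 = \left(49 + \frac{49}{2}\right) - -1752 = \frac{147}{2} + 1752 = \frac{3651}{2}$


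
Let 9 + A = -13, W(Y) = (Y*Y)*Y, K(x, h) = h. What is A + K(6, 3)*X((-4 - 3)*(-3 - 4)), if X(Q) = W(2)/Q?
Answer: -1054/49 ≈ -21.510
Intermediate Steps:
W(Y) = Y³ (W(Y) = Y²*Y = Y³)
A = -22 (A = -9 - 13 = -22)
X(Q) = 8/Q (X(Q) = 2³/Q = 8/Q)
A + K(6, 3)*X((-4 - 3)*(-3 - 4)) = -22 + 3*(8/(((-4 - 3)*(-3 - 4)))) = -22 + 3*(8/((-7*(-7)))) = -22 + 3*(8/49) = -22 + 24/49 = -1054/49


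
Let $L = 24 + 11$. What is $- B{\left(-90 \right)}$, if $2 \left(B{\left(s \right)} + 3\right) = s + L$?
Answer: $\frac{61}{2} \approx 30.5$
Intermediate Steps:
$L = 35$
$B{\left(s \right)} = \frac{29}{2} + \frac{s}{2}$ ($B{\left(s \right)} = -3 + \frac{s + 35}{2} = -3 + \frac{35 + s}{2} = -3 + \left(\frac{35}{2} + \frac{s}{2}\right) = \frac{29}{2} + \frac{s}{2}$)
$- B{\left(-90 \right)} = - (\frac{29}{2} + \frac{1}{2} \left(-90\right)) = - (\frac{29}{2} - 45) = \left(-1\right) \left(- \frac{61}{2}\right) = \frac{61}{2}$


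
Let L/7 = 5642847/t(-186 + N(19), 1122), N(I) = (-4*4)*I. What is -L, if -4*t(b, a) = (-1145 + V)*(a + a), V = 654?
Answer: -13166643/91817 ≈ -143.40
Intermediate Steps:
N(I) = -16*I
t(b, a) = 491*a/2 (t(b, a) = -(-1145 + 654)*(a + a)/4 = -(-491)*2*a/4 = -(-491)*a/2 = 491*a/2)
L = 13166643/91817 (L = 7*(5642847/(((491/2)*1122))) = 7*(5642847/275451) = 7*(5642847*(1/275451)) = 7*(1880949/91817) = 13166643/91817 ≈ 143.40)
-L = -1*13166643/91817 = -13166643/91817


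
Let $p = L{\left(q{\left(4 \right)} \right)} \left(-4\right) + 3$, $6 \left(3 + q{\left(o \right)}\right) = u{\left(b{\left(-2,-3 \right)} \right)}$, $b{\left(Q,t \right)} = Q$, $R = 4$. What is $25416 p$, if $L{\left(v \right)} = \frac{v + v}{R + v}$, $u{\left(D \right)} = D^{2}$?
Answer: $\frac{1804536}{5} \approx 3.6091 \cdot 10^{5}$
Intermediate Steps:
$q{\left(o \right)} = - \frac{7}{3}$ ($q{\left(o \right)} = -3 + \frac{\left(-2\right)^{2}}{6} = -3 + \frac{1}{6} \cdot 4 = -3 + \frac{2}{3} = - \frac{7}{3}$)
$L{\left(v \right)} = \frac{2 v}{4 + v}$ ($L{\left(v \right)} = \frac{v + v}{4 + v} = \frac{2 v}{4 + v}$)
$p = \frac{71}{5}$ ($p = 2 \left(- \frac{7}{3}\right) \frac{1}{4 - \frac{7}{3}} \left(-4\right) + 3 = 2 \left(- \frac{7}{3}\right) \frac{1}{\frac{5}{3}} \left(-4\right) + 3 = 2 \left(- \frac{7}{3}\right) \frac{3}{5} \left(-4\right) + 3 = \left(- \frac{14}{5}\right) \left(-4\right) + 3 = \frac{56}{5} + 3 = \frac{71}{5} \approx 14.2$)
$25416 p = 25416 \cdot \frac{71}{5} = \frac{1804536}{5}$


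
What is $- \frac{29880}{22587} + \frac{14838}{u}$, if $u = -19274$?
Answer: $- \frac{151842171}{72556973} \approx -2.0927$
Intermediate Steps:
$- \frac{29880}{22587} + \frac{14838}{u} = - \frac{29880}{22587} + \frac{14838}{-19274} = \left(-29880\right) \frac{1}{22587} + 14838 \left(- \frac{1}{19274}\right) = - \frac{9960}{7529} - \frac{7419}{9637} = - \frac{151842171}{72556973}$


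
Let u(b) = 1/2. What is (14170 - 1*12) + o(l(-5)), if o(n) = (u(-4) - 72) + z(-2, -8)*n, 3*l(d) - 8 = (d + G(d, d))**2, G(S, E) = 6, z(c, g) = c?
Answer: 28161/2 ≈ 14081.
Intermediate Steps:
u(b) = 1/2
l(d) = 8/3 + (6 + d)**2/3 (l(d) = 8/3 + (d + 6)**2/3 = 8/3 + (6 + d)**2/3)
o(n) = -143/2 - 2*n (o(n) = (1/2 - 72) - 2*n = -143/2 - 2*n)
(14170 - 1*12) + o(l(-5)) = (14170 - 1*12) + (-143/2 - 2*(8/3 + (6 - 5)**2/3)) = (14170 - 12) + (-143/2 - 2*(8/3 + (1/3)*1**2)) = 14158 + (-143/2 - 2*(8/3 + (1/3)*1)) = 14158 + (-143/2 - 2*(8/3 + 1/3)) = 14158 + (-143/2 - 2*3) = 14158 + (-143/2 - 6) = 14158 - 155/2 = 28161/2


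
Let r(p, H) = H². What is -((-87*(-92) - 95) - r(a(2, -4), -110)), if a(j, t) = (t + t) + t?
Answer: 4191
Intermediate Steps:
a(j, t) = 3*t (a(j, t) = 2*t + t = 3*t)
-((-87*(-92) - 95) - r(a(2, -4), -110)) = -((-87*(-92) - 95) - 1*(-110)²) = -((8004 - 95) - 1*12100) = -(7909 - 12100) = -1*(-4191) = 4191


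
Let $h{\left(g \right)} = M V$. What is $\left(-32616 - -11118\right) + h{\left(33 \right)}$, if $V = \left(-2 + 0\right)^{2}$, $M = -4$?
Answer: $-21514$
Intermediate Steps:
$V = 4$ ($V = \left(-2\right)^{2} = 4$)
$h{\left(g \right)} = -16$ ($h{\left(g \right)} = \left(-4\right) 4 = -16$)
$\left(-32616 - -11118\right) + h{\left(33 \right)} = \left(-32616 - -11118\right) - 16 = \left(-32616 + 11118\right) - 16 = -21498 - 16 = -21514$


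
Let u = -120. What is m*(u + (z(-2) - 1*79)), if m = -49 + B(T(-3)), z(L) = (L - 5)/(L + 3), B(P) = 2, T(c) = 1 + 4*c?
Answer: 9682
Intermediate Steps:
z(L) = (-5 + L)/(3 + L)
m = -47 (m = -49 + 2 = -47)
m*(u + (z(-2) - 1*79)) = -47*(-120 + ((-5 - 2)/(3 - 2) - 1*79)) = -47*(-120 + (-7/1 - 79)) = -47*(-120 + (1*(-7) - 79)) = -47*(-120 + (-7 - 79)) = -47*(-120 - 86) = -47*(-206) = 9682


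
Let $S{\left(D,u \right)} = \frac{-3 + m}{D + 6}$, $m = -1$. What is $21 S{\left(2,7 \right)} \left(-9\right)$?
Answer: $\frac{189}{2} \approx 94.5$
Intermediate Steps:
$S{\left(D,u \right)} = - \frac{4}{6 + D}$ ($S{\left(D,u \right)} = \frac{-3 - 1}{D + 6} = - \frac{4}{6 + D}$)
$21 S{\left(2,7 \right)} \left(-9\right) = 21 \left(- \frac{4}{6 + 2}\right) \left(-9\right) = 21 \left(- \frac{4}{8}\right) \left(-9\right) = 21 \left(\left(-4\right) \frac{1}{8}\right) \left(-9\right) = 21 \left(- \frac{1}{2}\right) \left(-9\right) = \left(- \frac{21}{2}\right) \left(-9\right) = \frac{189}{2}$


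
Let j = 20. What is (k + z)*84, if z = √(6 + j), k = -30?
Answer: -2520 + 84*√26 ≈ -2091.7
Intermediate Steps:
z = √26 (z = √(6 + 20) = √26 ≈ 5.0990)
(k + z)*84 = (-30 + √26)*84 = -2520 + 84*√26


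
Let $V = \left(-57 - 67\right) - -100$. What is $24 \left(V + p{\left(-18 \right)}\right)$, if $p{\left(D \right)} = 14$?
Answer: $-240$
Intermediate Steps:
$V = -24$ ($V = \left(-57 - 67\right) + 100 = -124 + 100 = -24$)
$24 \left(V + p{\left(-18 \right)}\right) = 24 \left(-24 + 14\right) = 24 \left(-10\right) = -240$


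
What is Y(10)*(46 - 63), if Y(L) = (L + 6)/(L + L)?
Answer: -68/5 ≈ -13.600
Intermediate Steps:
Y(L) = (6 + L)/(2*L) (Y(L) = (6 + L)/((2*L)) = (6 + L)*(1/(2*L)) = (6 + L)/(2*L))
Y(10)*(46 - 63) = ((½)*(6 + 10)/10)*(46 - 63) = ((½)*(⅒)*16)*(-17) = (⅘)*(-17) = -68/5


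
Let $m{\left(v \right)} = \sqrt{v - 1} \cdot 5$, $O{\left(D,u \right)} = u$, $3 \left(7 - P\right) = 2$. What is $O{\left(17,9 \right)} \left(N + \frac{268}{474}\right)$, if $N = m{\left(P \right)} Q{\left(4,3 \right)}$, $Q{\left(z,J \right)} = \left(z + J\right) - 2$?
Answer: $\frac{402}{79} + 300 \sqrt{3} \approx 524.7$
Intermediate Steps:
$P = \frac{19}{3}$ ($P = 7 - \frac{2}{3} = \frac{19}{3} \approx 6.3333$)
$Q{\left(z,J \right)} = -2 + J + z$ ($Q{\left(z,J \right)} = \left(J + z\right) - 2 = -2 + J + z$)
$m{\left(v \right)} = 5 \sqrt{-1 + v}$ ($m{\left(v \right)} = \sqrt{-1 + v} 5 = 5 \sqrt{-1 + v}$)
$N = \frac{100 \sqrt{3}}{3}$ ($N = 5 \sqrt{-1 + \frac{19}{3}} \left(-2 + 3 + 4\right) = 5 \sqrt{\frac{16}{3}} \cdot 5 = 5 \frac{4 \sqrt{3}}{3} \cdot 5 = \frac{20 \sqrt{3}}{3} \cdot 5 = \frac{100 \sqrt{3}}{3} \approx 57.735$)
$O{\left(17,9 \right)} \left(N + \frac{268}{474}\right) = 9 \left(\frac{100 \sqrt{3}}{3} + \frac{268}{474}\right) = 9 \left(\frac{100 \sqrt{3}}{3} + 268 \cdot \frac{1}{474}\right) = 9 \left(\frac{100 \sqrt{3}}{3} + \frac{134}{237}\right) = 9 \left(\frac{134}{237} + \frac{100 \sqrt{3}}{3}\right) = \frac{402}{79} + 300 \sqrt{3}$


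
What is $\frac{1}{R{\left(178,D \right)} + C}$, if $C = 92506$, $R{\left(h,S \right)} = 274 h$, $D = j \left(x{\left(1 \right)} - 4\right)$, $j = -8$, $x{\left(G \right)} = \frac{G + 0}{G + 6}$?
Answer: $\frac{1}{141278} \approx 7.0782 \cdot 10^{-6}$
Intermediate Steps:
$x{\left(G \right)} = \frac{G}{6 + G}$
$D = \frac{216}{7}$ ($D = - 8 \left(1 \frac{1}{6 + 1} - 4\right) = - 8 \left(1 \cdot \frac{1}{7} - 4\right) = - 8 \left(\frac{1}{7} - 4\right) = \left(-8\right) \left(- \frac{27}{7}\right) = \frac{216}{7} \approx 30.857$)
$\frac{1}{R{\left(178,D \right)} + C} = \frac{1}{274 \cdot 178 + 92506} = \frac{1}{48772 + 92506} = \frac{1}{141278}$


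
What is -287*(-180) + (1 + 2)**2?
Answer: 51669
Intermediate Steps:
-287*(-180) + (1 + 2)**2 = 51660 + 3**2 = 51660 + 9 = 51669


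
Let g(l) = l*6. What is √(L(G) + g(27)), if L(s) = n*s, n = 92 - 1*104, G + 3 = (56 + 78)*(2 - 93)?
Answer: √146526 ≈ 382.79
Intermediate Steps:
G = -12197 (G = -3 + (56 + 78)*(2 - 93) = -3 + 134*(-91) = -3 - 12194 = -12197)
g(l) = 6*l
n = -12 (n = 92 - 104 = -12)
L(s) = -12*s
√(L(G) + g(27)) = √(-12*(-12197) + 6*27) = √(146364 + 162) = √146526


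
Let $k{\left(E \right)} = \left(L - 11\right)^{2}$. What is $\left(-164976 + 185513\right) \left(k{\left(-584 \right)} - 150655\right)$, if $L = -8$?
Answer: $-3086587878$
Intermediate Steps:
$k{\left(E \right)} = 361$ ($k{\left(E \right)} = \left(-8 - 11\right)^{2} = \left(-19\right)^{2} = 361$)
$\left(-164976 + 185513\right) \left(k{\left(-584 \right)} - 150655\right) = \left(-164976 + 185513\right) \left(361 - 150655\right) = 20537 \left(-150294\right) = -3086587878$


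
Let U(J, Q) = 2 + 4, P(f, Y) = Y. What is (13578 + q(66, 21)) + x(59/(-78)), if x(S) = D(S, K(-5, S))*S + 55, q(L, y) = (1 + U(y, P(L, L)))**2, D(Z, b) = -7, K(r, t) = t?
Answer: 1067609/78 ≈ 13687.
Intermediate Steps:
U(J, Q) = 6
q(L, y) = 49 (q(L, y) = (1 + 6)**2 = 7**2 = 49)
x(S) = 55 - 7*S (x(S) = -7*S + 55 = 55 - 7*S)
(13578 + q(66, 21)) + x(59/(-78)) = (13578 + 49) + (55 - 413/(-78)) = 13627 + (55 - 413*(-1)/78) = 13627 + (55 - 7*(-59/78)) = 13627 + (55 + 413/78) = 13627 + 4703/78 = 1067609/78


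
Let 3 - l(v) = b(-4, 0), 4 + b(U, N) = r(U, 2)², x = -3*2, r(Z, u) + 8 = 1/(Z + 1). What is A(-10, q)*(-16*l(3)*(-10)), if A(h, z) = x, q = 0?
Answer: 179840/3 ≈ 59947.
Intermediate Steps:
r(Z, u) = -8 + 1/(1 + Z) (r(Z, u) = -8 + 1/(Z + 1) = -8 + 1/(1 + Z))
x = -6
A(h, z) = -6
b(U, N) = -4 + (-7 - 8*U)²/(1 + U)² (b(U, N) = -4 + ((-7 - 8*U)/(1 + U))² = -4 + (-7 - 8*U)²/(1 + U)²)
l(v) = -562/9 (l(v) = 3 - (-4 + (7 + 8*(-4))²/(1 - 4)²) = 3 - (-4 + (7 - 32)²/(-3)²) = 3 - (-4 + (⅑)*(-25)²) = 3 - (-4 + (⅑)*625) = 3 - (-4 + 625/9) = 3 - 1*589/9 = 3 - 589/9 = -562/9)
A(-10, q)*(-16*l(3)*(-10)) = -6*(-16*(-562/9))*(-10) = -17984*(-10)/3 = -6*(-89920/9) = 179840/3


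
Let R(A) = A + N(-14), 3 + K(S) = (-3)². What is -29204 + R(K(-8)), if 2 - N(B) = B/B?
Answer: -29197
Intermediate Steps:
N(B) = 1 (N(B) = 2 - B/B = 2 - 1*1 = 2 - 1 = 1)
K(S) = 6 (K(S) = -3 + (-3)² = -3 + 9 = 6)
R(A) = 1 + A (R(A) = A + 1 = 1 + A)
-29204 + R(K(-8)) = -29204 + (1 + 6) = -29204 + 7 = -29197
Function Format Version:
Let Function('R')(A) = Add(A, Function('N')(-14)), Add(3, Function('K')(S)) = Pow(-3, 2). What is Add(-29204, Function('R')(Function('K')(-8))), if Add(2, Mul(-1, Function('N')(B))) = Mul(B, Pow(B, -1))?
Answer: -29197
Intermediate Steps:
Function('N')(B) = 1 (Function('N')(B) = Add(2, Mul(-1, Mul(B, Pow(B, -1)))) = Add(2, Mul(-1, 1)) = Add(2, -1) = 1)
Function('K')(S) = 6 (Function('K')(S) = Add(-3, Pow(-3, 2)) = Add(-3, 9) = 6)
Function('R')(A) = Add(1, A) (Function('R')(A) = Add(A, 1) = Add(1, A))
Add(-29204, Function('R')(Function('K')(-8))) = Add(-29204, Add(1, 6)) = Add(-29204, 7) = -29197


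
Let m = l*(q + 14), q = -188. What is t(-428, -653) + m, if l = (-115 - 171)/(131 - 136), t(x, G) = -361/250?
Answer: -2488561/250 ≈ -9954.3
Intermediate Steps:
t(x, G) = -361/250 (t(x, G) = -361*1/250 = -361/250)
l = 286/5 (l = -286/(-5) = -286*(-1/5) = 286/5 ≈ 57.200)
m = -49764/5 (m = 286*(-188 + 14)/5 = (286/5)*(-174) = -49764/5 ≈ -9952.8)
t(-428, -653) + m = -361/250 - 49764/5 = -2488561/250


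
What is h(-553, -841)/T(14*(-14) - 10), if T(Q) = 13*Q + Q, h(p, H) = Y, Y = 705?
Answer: -705/2884 ≈ -0.24445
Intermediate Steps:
h(p, H) = 705
T(Q) = 14*Q
h(-553, -841)/T(14*(-14) - 10) = 705/((14*(14*(-14) - 10))) = 705/((14*(-196 - 10))) = 705/((14*(-206))) = 705/(-2884) = 705*(-1/2884) = -705/2884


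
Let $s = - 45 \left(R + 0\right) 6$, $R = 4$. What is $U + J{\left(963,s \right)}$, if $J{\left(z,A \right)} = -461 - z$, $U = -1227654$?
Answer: $-1229078$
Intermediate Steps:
$s = -1080$ ($s = - 45 \left(4 + 0\right) 6 = - 45 \cdot 4 \cdot 6 = \left(-45\right) 24 = -1080$)
$U + J{\left(963,s \right)} = -1227654 - 1424 = -1229078$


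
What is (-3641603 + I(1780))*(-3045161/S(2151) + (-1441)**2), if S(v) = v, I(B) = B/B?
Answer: -16254164782482940/2151 ≈ -7.5566e+12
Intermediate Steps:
I(B) = 1
(-3641603 + I(1780))*(-3045161/S(2151) + (-1441)**2) = (-3641603 + 1)*(-3045161/2151 + (-1441)**2) = -3641602*(-3045161*1/2151 + 2076481) = -3641602*(-3045161/2151 + 2076481) = -3641602*4463465470/2151 = -16254164782482940/2151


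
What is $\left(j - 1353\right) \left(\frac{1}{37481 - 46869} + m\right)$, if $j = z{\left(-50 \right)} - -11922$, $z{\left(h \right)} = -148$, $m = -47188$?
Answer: $- \frac{4616512847845}{9388} \approx -4.9175 \cdot 10^{8}$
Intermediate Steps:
$j = 11774$ ($j = -148 - -11922 = -148 + 11922 = 11774$)
$\left(j - 1353\right) \left(\frac{1}{37481 - 46869} + m\right) = \left(11774 - 1353\right) \left(\frac{1}{37481 - 46869} - 47188\right) = 10421 \left(\frac{1}{-9388} - 47188\right) = 10421 \left(- \frac{1}{9388} - 47188\right) = 10421 \left(- \frac{443000945}{9388}\right) = - \frac{4616512847845}{9388}$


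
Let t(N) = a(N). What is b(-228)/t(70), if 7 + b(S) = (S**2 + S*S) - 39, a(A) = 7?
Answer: 14846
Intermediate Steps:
t(N) = 7
b(S) = -46 + 2*S**2 (b(S) = -7 + ((S**2 + S*S) - 39) = -7 + ((S**2 + S**2) - 39) = -7 + (2*S**2 - 39) = -7 + (-39 + 2*S**2) = -46 + 2*S**2)
b(-228)/t(70) = (-46 + 2*(-228)**2)/7 = (-46 + 2*51984)*(1/7) = (-46 + 103968)*(1/7) = 103922*(1/7) = 14846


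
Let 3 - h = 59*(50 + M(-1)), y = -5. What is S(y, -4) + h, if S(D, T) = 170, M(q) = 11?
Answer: -3426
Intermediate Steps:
h = -3596 (h = 3 - 59*(50 + 11) = 3 - 59*61 = 3 - 1*3599 = 3 - 3599 = -3596)
S(y, -4) + h = 170 - 3596 = -3426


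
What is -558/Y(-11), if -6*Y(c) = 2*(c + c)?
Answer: -837/11 ≈ -76.091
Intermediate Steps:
Y(c) = -2*c/3 (Y(c) = -(c + c)/3 = -2*c/3)
-558/Y(-11) = -558/((-2/3*(-11))) = -558/22/3 = -558*3/22 = -837/11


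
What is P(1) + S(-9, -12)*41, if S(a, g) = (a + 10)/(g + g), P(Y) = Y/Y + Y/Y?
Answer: 7/24 ≈ 0.29167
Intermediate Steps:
P(Y) = 2 (P(Y) = 1 + 1 = 2)
S(a, g) = (10 + a)/(2*g) (S(a, g) = (10 + a)/((2*g)) = (10 + a)*(1/(2*g)) = (10 + a)/(2*g))
P(1) + S(-9, -12)*41 = 2 + ((½)*(10 - 9)/(-12))*41 = 2 + ((½)*(-1/12)*1)*41 = 2 - 1/24*41 = 2 - 41/24 = 7/24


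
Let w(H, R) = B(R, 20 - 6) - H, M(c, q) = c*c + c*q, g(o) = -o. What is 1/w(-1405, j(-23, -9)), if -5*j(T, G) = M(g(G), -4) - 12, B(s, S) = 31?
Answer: 1/1436 ≈ 0.00069638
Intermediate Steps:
M(c, q) = c**2 + c*q
j(T, G) = 12/5 + G*(-4 - G)/5 (j(T, G) = -((-G)*(-G - 4) - 12)/5 = -((-G)*(-4 - G) - 12)/5 = -(-G*(-4 - G) - 12)/5 = -(-12 - G*(-4 - G))/5 = 12/5 + G*(-4 - G)/5)
w(H, R) = 31 - H
1/w(-1405, j(-23, -9)) = 1/(31 - 1*(-1405)) = 1/(31 + 1405) = 1/1436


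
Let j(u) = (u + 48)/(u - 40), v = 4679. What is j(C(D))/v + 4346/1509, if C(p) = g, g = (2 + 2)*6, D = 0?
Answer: 40656287/14121222 ≈ 2.8791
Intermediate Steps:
g = 24 (g = 4*6 = 24)
C(p) = 24
j(u) = (48 + u)/(-40 + u)
j(C(D))/v + 4346/1509 = ((48 + 24)/(-40 + 24))/4679 + 4346/1509 = (72/(-16))*(1/4679) + 4346*(1/1509) = -1/16*72*(1/4679) + 4346/1509 = -9/2*1/4679 + 4346/1509 = -9/9358 + 4346/1509 = 40656287/14121222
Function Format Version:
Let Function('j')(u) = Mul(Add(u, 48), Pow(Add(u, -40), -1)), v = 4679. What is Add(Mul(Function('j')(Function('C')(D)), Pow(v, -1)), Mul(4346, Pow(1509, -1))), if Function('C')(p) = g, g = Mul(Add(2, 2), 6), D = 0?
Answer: Rational(40656287, 14121222) ≈ 2.8791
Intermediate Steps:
g = 24 (g = Mul(4, 6) = 24)
Function('C')(p) = 24
Function('j')(u) = Mul(Pow(Add(-40, u), -1), Add(48, u)) (Function('j')(u) = Mul(Add(48, u), Pow(Add(-40, u), -1)) = Mul(Pow(Add(-40, u), -1), Add(48, u)))
Add(Mul(Function('j')(Function('C')(D)), Pow(v, -1)), Mul(4346, Pow(1509, -1))) = Add(Mul(Mul(Pow(Add(-40, 24), -1), Add(48, 24)), Pow(4679, -1)), Mul(4346, Pow(1509, -1))) = Add(Mul(Mul(Pow(-16, -1), 72), Rational(1, 4679)), Mul(4346, Rational(1, 1509))) = Add(Mul(Mul(Rational(-1, 16), 72), Rational(1, 4679)), Rational(4346, 1509)) = Add(Mul(Rational(-9, 2), Rational(1, 4679)), Rational(4346, 1509)) = Add(Rational(-9, 9358), Rational(4346, 1509)) = Rational(40656287, 14121222)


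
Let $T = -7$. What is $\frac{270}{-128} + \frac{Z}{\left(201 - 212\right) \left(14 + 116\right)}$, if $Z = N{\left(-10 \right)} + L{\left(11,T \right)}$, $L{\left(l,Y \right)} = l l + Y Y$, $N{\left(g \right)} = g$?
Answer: $- \frac{20329}{9152} \approx -2.2213$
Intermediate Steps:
$L{\left(l,Y \right)} = Y^{2} + l^{2}$ ($L{\left(l,Y \right)} = l^{2} + Y^{2} = Y^{2} + l^{2}$)
$Z = 160$ ($Z = -10 + \left(\left(-7\right)^{2} + 11^{2}\right) = -10 + \left(49 + 121\right) = -10 + 170 = 160$)
$\frac{270}{-128} + \frac{Z}{\left(201 - 212\right) \left(14 + 116\right)} = \frac{270}{-128} + \frac{160}{\left(201 - 212\right) \left(14 + 116\right)} = 270 \left(- \frac{1}{128}\right) + \frac{160}{\left(-11\right) 130} = - \frac{135}{64} + \frac{160}{-1430} = - \frac{135}{64} + 160 \left(- \frac{1}{1430}\right) = - \frac{135}{64} - \frac{16}{143} = - \frac{20329}{9152}$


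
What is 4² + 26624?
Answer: 26640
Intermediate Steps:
4² + 26624 = 16 + 26624 = 26640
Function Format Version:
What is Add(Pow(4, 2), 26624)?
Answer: 26640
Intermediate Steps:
Add(Pow(4, 2), 26624) = Add(16, 26624) = 26640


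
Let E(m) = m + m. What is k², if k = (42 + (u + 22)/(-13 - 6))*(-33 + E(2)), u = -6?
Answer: 514291684/361 ≈ 1.4246e+6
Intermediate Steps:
E(m) = 2*m
k = -22678/19 (k = (42 + (-6 + 22)/(-13 - 6))*(-33 + 2*2) = (42 + 16/(-19))*(-33 + 4) = (42 + 16*(-1/19))*(-29) = (42 - 16/19)*(-29) = (782/19)*(-29) = -22678/19 ≈ -1193.6)
k² = (-22678/19)² = 514291684/361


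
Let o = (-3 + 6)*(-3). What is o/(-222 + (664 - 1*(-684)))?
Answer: -9/1126 ≈ -0.0079929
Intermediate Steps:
o = -9 (o = 3*(-3) = -9)
o/(-222 + (664 - 1*(-684))) = -9/(-222 + (664 - 1*(-684))) = -9/(-222 + (664 + 684)) = -9/(-222 + 1348) = -9/1126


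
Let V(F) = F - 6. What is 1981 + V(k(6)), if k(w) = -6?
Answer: 1969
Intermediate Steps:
V(F) = -6 + F
1981 + V(k(6)) = 1981 + (-6 - 6) = 1981 - 12 = 1969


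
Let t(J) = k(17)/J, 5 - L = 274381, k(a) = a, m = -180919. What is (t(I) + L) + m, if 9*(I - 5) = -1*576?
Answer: -26862422/59 ≈ -4.5530e+5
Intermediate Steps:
I = -59 (I = 5 + (-1*576)/9 = 5 + (1/9)*(-576) = 5 - 64 = -59)
L = -274376 (L = 5 - 1*274381 = 5 - 274381 = -274376)
t(J) = 17/J
(t(I) + L) + m = (17/(-59) - 274376) - 180919 = (17*(-1/59) - 274376) - 180919 = (-17/59 - 274376) - 180919 = -16188201/59 - 180919 = -26862422/59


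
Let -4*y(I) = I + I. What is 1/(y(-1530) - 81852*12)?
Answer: -1/981459 ≈ -1.0189e-6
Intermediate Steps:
y(I) = -I/2 (y(I) = -(I + I)/4 = -I/2)
1/(y(-1530) - 81852*12) = 1/(-½*(-1530) - 81852*12) = 1/(765 - 982224) = 1/(-981459) = -1/981459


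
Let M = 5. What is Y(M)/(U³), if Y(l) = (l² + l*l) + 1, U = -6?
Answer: -17/72 ≈ -0.23611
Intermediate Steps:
Y(l) = 1 + 2*l² (Y(l) = (l² + l²) + 1 = 2*l² + 1 = 1 + 2*l²)
Y(M)/(U³) = (1 + 2*5²)/((-6)³) = (1 + 2*25)/(-216) = (1 + 50)*(-1/216) = 51*(-1/216) = -17/72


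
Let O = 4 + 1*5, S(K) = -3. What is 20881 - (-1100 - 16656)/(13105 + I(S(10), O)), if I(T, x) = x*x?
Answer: 137677311/6593 ≈ 20882.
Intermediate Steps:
O = 9 (O = 4 + 5 = 9)
I(T, x) = x**2
20881 - (-1100 - 16656)/(13105 + I(S(10), O)) = 20881 - (-1100 - 16656)/(13105 + 9**2) = 20881 - (-17756)/(13105 + 81) = 20881 - (-17756)/13186 = 20881 - 1*(-8878/6593) = 20881 + 8878/6593 = 137677311/6593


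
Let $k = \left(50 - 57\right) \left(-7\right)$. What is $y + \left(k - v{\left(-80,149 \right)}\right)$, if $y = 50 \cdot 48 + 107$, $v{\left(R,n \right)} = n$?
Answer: $2407$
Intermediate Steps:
$y = 2507$ ($y = 2400 + 107 = 2507$)
$k = 49$ ($k = \left(-7\right) \left(-7\right) = 49$)
$y + \left(k - v{\left(-80,149 \right)}\right) = 2507 + \left(49 - 149\right) = 2507 - 100 = 2407$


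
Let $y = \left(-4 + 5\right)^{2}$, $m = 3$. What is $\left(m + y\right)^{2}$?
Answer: $16$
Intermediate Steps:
$y = 1$ ($y = 1^{2} = 1$)
$\left(m + y\right)^{2} = \left(3 + 1\right)^{2} = 4^{2} = 16$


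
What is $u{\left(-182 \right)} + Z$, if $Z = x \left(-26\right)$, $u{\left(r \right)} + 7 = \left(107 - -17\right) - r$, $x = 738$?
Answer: $-18889$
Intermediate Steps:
$u{\left(r \right)} = 117 - r$ ($u{\left(r \right)} = -7 - \left(-124 + r\right) = 117 - r$)
$Z = -19188$ ($Z = 738 \left(-26\right) = -19188$)
$u{\left(-182 \right)} + Z = \left(117 - -182\right) - 19188 = \left(117 + 182\right) - 19188 = 299 - 19188 = -18889$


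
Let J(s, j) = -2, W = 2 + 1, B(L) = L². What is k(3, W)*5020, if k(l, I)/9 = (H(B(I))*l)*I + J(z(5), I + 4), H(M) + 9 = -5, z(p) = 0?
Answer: -5783040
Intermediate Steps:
H(M) = -14 (H(M) = -9 - 5 = -14)
W = 3
k(l, I) = -18 - 126*I*l (k(l, I) = 9*((-14*l)*I - 2) = 9*(-14*I*l - 2) = 9*(-2 - 14*I*l) = -18 - 126*I*l)
k(3, W)*5020 = (-18 - 126*3*3)*5020 = (-18 - 1134)*5020 = -1152*5020 = -5783040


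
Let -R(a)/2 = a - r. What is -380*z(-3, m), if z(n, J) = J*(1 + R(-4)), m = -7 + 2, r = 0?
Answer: 17100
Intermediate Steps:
m = -5
R(a) = -2*a (R(a) = -2*(a - 1*0) = -2*(a + 0) = -2*a)
z(n, J) = 9*J (z(n, J) = J*(1 - 2*(-4)) = J*(1 + 8) = J*9 = 9*J)
-380*z(-3, m) = -3420*(-5) = -380*(-45) = 17100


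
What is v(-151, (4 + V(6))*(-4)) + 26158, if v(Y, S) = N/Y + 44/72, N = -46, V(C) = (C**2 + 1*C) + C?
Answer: 71099933/2718 ≈ 26159.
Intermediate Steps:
V(C) = C**2 + 2*C (V(C) = (C**2 + C) + C = (C + C**2) + C = C**2 + 2*C)
v(Y, S) = 11/18 - 46/Y (v(Y, S) = -46/Y + 44/72 = -46/Y + 44*(1/72) = -46/Y + 11/18 = 11/18 - 46/Y)
v(-151, (4 + V(6))*(-4)) + 26158 = (11/18 - 46/(-151)) + 26158 = (11/18 - 46*(-1/151)) + 26158 = (11/18 + 46/151) + 26158 = 2489/2718 + 26158 = 71099933/2718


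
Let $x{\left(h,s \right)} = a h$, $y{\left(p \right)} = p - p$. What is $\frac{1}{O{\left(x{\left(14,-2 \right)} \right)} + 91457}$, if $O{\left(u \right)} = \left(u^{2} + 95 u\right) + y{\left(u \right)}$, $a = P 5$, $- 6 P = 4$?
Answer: $\frac{9}{802813} \approx 1.1211 \cdot 10^{-5}$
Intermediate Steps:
$P = - \frac{2}{3}$ ($P = \left(- \frac{1}{6}\right) 4 = - \frac{2}{3} \approx -0.66667$)
$y{\left(p \right)} = 0$
$a = - \frac{10}{3}$ ($a = \left(- \frac{2}{3}\right) 5 = - \frac{10}{3} \approx -3.3333$)
$x{\left(h,s \right)} = - \frac{10 h}{3}$
$O{\left(u \right)} = u^{2} + 95 u$ ($O{\left(u \right)} = \left(u^{2} + 95 u\right) + 0 = u^{2} + 95 u$)
$\frac{1}{O{\left(x{\left(14,-2 \right)} \right)} + 91457} = \frac{1}{\left(- \frac{10}{3}\right) 14 \left(95 - \frac{140}{3}\right) + 91457} = \frac{1}{- \frac{140 \left(95 - \frac{140}{3}\right)}{3} + 91457} = \frac{1}{\left(- \frac{140}{3}\right) \frac{145}{3} + 91457} = \frac{1}{- \frac{20300}{9} + 91457} = \frac{1}{\frac{802813}{9}} = \frac{9}{802813}$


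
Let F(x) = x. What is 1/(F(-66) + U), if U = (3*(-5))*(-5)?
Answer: 1/9 ≈ 0.11111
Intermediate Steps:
U = 75 (U = -15*(-5) = 75)
1/(F(-66) + U) = 1/(-66 + 75) = 1/9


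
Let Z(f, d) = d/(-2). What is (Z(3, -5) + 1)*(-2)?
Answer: -7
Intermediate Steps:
Z(f, d) = -d/2 (Z(f, d) = d*(-½) = -d/2)
(Z(3, -5) + 1)*(-2) = (-½*(-5) + 1)*(-2) = (5/2 + 1)*(-2) = (7/2)*(-2) = -7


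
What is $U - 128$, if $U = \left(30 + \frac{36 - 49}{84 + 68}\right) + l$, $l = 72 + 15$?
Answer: $- \frac{1685}{152} \approx -11.086$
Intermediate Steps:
$l = 87$
$U = \frac{17771}{152}$ ($U = \left(30 + \frac{36 - 49}{84 + 68}\right) + 87 = \left(30 - \frac{13}{152}\right) + 87 = \frac{4547}{152} + 87 = \frac{17771}{152} \approx 116.91$)
$U - 128 = \frac{17771}{152} - 128 = - \frac{1685}{152}$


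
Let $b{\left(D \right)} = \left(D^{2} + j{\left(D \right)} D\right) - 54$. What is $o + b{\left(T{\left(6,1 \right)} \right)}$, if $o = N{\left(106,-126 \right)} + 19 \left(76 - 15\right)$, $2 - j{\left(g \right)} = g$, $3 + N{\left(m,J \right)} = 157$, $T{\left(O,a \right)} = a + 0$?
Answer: $1261$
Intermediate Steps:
$T{\left(O,a \right)} = a$
$N{\left(m,J \right)} = 154$ ($N{\left(m,J \right)} = -3 + 157 = 154$)
$j{\left(g \right)} = 2 - g$
$o = 1313$ ($o = 154 + 19 \left(76 - 15\right) = 154 + 19 \cdot 61 = 154 + 1159 = 1313$)
$b{\left(D \right)} = -54 + D^{2} + D \left(2 - D\right)$ ($b{\left(D \right)} = \left(D^{2} + \left(2 - D\right) D\right) - 54 = \left(D^{2} + D \left(2 - D\right)\right) - 54 = -54 + D^{2} + D \left(2 - D\right)$)
$o + b{\left(T{\left(6,1 \right)} \right)} = 1313 + \left(-54 + 2 \cdot 1\right) = 1313 + \left(-54 + 2\right) = 1313 - 52 = 1261$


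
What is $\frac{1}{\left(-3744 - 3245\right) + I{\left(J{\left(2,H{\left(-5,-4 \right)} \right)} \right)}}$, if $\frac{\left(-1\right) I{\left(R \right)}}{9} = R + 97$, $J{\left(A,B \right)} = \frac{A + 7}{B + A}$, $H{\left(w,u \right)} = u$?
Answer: $- \frac{2}{15643} \approx -0.00012785$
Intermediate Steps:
$J{\left(A,B \right)} = \frac{7 + A}{A + B}$
$I{\left(R \right)} = -873 - 9 R$ ($I{\left(R \right)} = - 9 \left(R + 97\right) = - 9 \left(97 + R\right) = -873 - 9 R$)
$\frac{1}{\left(-3744 - 3245\right) + I{\left(J{\left(2,H{\left(-5,-4 \right)} \right)} \right)}} = \frac{1}{\left(-3744 - 3245\right) - \left(873 + 9 \frac{7 + 2}{2 - 4}\right)} = \frac{1}{\left(-3744 - 3245\right) - \left(873 + 9 \frac{1}{-2} \cdot 9\right)} = \frac{1}{-6989 - \left(873 + 9 \left(\left(- \frac{1}{2}\right) 9\right)\right)} = \frac{1}{-6989 - \frac{1665}{2}} = \frac{1}{- \frac{15643}{2}} = - \frac{2}{15643}$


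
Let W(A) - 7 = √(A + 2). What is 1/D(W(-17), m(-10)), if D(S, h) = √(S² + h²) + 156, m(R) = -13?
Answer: 1/(156 + √7*√(29 + 2*I*√15)) ≈ 0.0058688 - 6.498e-5*I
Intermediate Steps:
W(A) = 7 + √(2 + A) (W(A) = 7 + √(A + 2) = 7 + √(2 + A))
D(S, h) = 156 + √(S² + h²)
1/D(W(-17), m(-10)) = 1/(156 + √((7 + √(2 - 17))² + (-13)²)) = 1/(156 + √((7 + √(-15))² + 169)) = 1/(156 + √((7 + I*√15)² + 169)) = 1/(156 + √(169 + (7 + I*√15)²))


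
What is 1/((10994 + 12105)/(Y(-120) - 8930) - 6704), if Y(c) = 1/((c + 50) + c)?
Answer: -1696701/11379072314 ≈ -0.00014911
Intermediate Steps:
Y(c) = 1/(50 + 2*c) (Y(c) = 1/((50 + c) + c) = 1/(50 + 2*c))
1/((10994 + 12105)/(Y(-120) - 8930) - 6704) = 1/((10994 + 12105)/(1/(2*(25 - 120)) - 8930) - 6704) = 1/(23099/((1/2)/(-95) - 8930) - 6704) = 1/(23099/((1/2)*(-1/95) - 8930) - 6704) = 1/(23099/(-1/190 - 8930) - 6704) = 1/(23099/(-1696701/190) - 6704) = 1/(23099*(-190/1696701) - 6704) = 1/(-4388810/1696701 - 6704) = 1/(-11379072314/1696701) = -1696701/11379072314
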